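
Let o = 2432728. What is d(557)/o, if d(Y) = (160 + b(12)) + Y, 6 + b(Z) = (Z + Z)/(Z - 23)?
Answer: 7797/26760008 ≈ 0.00029137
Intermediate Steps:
b(Z) = -6 + 2*Z/(-23 + Z) (b(Z) = -6 + (Z + Z)/(Z - 23) = -6 + (2*Z)/(-23 + Z) = -6 + 2*Z/(-23 + Z))
d(Y) = 1670/11 + Y (d(Y) = (160 + 2*(69 - 2*12)/(-23 + 12)) + Y = (160 + 2*(69 - 24)/(-11)) + Y = (160 + 2*(-1/11)*45) + Y = (160 - 90/11) + Y = 1670/11 + Y)
d(557)/o = (1670/11 + 557)/2432728 = (7797/11)*(1/2432728) = 7797/26760008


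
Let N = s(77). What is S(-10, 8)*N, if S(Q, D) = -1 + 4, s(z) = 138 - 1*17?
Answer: 363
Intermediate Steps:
s(z) = 121 (s(z) = 138 - 17 = 121)
S(Q, D) = 3
N = 121
S(-10, 8)*N = 3*121 = 363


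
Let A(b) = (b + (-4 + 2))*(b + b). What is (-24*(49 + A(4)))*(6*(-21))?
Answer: 196560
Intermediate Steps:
A(b) = 2*b*(-2 + b) (A(b) = (b - 2)*(2*b) = (-2 + b)*(2*b) = 2*b*(-2 + b))
(-24*(49 + A(4)))*(6*(-21)) = (-24*(49 + 2*4*(-2 + 4)))*(6*(-21)) = -24*(49 + 2*4*2)*(-126) = -24*(49 + 16)*(-126) = -24*65*(-126) = -1560*(-126) = 196560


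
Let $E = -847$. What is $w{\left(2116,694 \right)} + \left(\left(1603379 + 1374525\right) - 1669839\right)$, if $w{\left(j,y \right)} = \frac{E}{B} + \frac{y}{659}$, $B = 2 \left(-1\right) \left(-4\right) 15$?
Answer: $\frac{103441305307}{79080} \approx 1.3081 \cdot 10^{6}$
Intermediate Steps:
$B = 120$ ($B = \left(-2\right) \left(-4\right) 15 = 8 \cdot 15 = 120$)
$w{\left(j,y \right)} = - \frac{847}{120} + \frac{y}{659}$
$w{\left(2116,694 \right)} + \left(\left(1603379 + 1374525\right) - 1669839\right) = \left(- \frac{847}{120} + \frac{1}{659} \cdot 694\right) + \left(\left(1603379 + 1374525\right) - 1669839\right) = \left(- \frac{847}{120} + \frac{694}{659}\right) + \left(2977904 - 1669839\right) = - \frac{474893}{79080} + 1308065 = \frac{103441305307}{79080}$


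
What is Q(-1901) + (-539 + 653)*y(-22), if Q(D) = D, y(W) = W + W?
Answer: -6917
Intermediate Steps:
y(W) = 2*W
Q(-1901) + (-539 + 653)*y(-22) = -1901 + (-539 + 653)*(2*(-22)) = -1901 + 114*(-44) = -1901 - 5016 = -6917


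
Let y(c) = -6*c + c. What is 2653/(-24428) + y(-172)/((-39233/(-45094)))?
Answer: 947234274371/958383724 ≈ 988.37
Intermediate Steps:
y(c) = -5*c
2653/(-24428) + y(-172)/((-39233/(-45094))) = 2653/(-24428) + (-5*(-172))/((-39233/(-45094))) = 2653*(-1/24428) + 860/((-39233*(-1/45094))) = -2653/24428 + 860/(39233/45094) = -2653/24428 + 860*(45094/39233) = -2653/24428 + 38780840/39233 = 947234274371/958383724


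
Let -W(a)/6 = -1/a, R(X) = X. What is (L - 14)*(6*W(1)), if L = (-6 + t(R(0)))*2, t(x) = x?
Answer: -936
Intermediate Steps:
W(a) = 6/a (W(a) = -(-6)/a = 6/a)
L = -12 (L = (-6 + 0)*2 = -6*2 = -12)
(L - 14)*(6*W(1)) = (-12 - 14)*(6*(6/1)) = -156*6*1 = -156*6 = -26*36 = -936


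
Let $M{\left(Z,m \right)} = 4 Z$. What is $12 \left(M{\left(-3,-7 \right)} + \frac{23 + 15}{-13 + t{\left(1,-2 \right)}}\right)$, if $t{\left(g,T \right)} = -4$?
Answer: $- \frac{2904}{17} \approx -170.82$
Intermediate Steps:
$12 \left(M{\left(-3,-7 \right)} + \frac{23 + 15}{-13 + t{\left(1,-2 \right)}}\right) = 12 \left(4 \left(-3\right) + \frac{23 + 15}{-13 - 4}\right) = 12 \left(-12 + \frac{38}{-17}\right) = 12 \left(-12 + 38 \left(- \frac{1}{17}\right)\right) = 12 \left(-12 - \frac{38}{17}\right) = 12 \left(- \frac{242}{17}\right) = - \frac{2904}{17}$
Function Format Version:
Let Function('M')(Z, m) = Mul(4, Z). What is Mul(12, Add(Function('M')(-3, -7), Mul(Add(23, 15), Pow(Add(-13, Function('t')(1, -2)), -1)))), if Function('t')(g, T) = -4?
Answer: Rational(-2904, 17) ≈ -170.82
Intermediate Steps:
Mul(12, Add(Function('M')(-3, -7), Mul(Add(23, 15), Pow(Add(-13, Function('t')(1, -2)), -1)))) = Mul(12, Add(Mul(4, -3), Mul(Add(23, 15), Pow(Add(-13, -4), -1)))) = Mul(12, Add(-12, Mul(38, Pow(-17, -1)))) = Mul(12, Add(-12, Mul(38, Rational(-1, 17)))) = Mul(12, Add(-12, Rational(-38, 17))) = Mul(12, Rational(-242, 17)) = Rational(-2904, 17)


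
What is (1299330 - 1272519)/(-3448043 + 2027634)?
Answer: -26811/1420409 ≈ -0.018876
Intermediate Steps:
(1299330 - 1272519)/(-3448043 + 2027634) = 26811/(-1420409) = 26811*(-1/1420409) = -26811/1420409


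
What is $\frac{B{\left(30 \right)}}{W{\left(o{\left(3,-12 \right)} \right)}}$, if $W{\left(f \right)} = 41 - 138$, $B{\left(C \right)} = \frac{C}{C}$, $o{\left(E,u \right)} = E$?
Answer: $- \frac{1}{97} \approx -0.010309$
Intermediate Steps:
$B{\left(C \right)} = 1$
$W{\left(f \right)} = -97$
$\frac{B{\left(30 \right)}}{W{\left(o{\left(3,-12 \right)} \right)}} = 1 \frac{1}{-97} = 1 \left(- \frac{1}{97}\right) = - \frac{1}{97}$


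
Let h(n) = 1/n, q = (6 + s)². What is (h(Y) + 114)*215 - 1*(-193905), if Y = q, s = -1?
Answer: 1092118/5 ≈ 2.1842e+5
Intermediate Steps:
q = 25 (q = (6 - 1)² = 5² = 25)
Y = 25
(h(Y) + 114)*215 - 1*(-193905) = (1/25 + 114)*215 - 1*(-193905) = (1/25 + 114)*215 + 193905 = (2851/25)*215 + 193905 = 122593/5 + 193905 = 1092118/5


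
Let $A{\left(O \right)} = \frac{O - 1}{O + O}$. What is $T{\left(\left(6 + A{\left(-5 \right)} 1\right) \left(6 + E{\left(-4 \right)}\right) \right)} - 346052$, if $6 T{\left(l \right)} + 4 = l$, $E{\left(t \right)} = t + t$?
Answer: $- \frac{5190823}{15} \approx -3.4606 \cdot 10^{5}$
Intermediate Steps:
$E{\left(t \right)} = 2 t$
$A{\left(O \right)} = \frac{-1 + O}{2 O}$
$T{\left(l \right)} = - \frac{2}{3} + \frac{l}{6}$
$T{\left(\left(6 + A{\left(-5 \right)} 1\right) \left(6 + E{\left(-4 \right)}\right) \right)} - 346052 = \left(- \frac{2}{3} + \frac{\left(6 + \frac{-1 - 5}{2 \left(-5\right)} 1\right) \left(6 + 2 \left(-4\right)\right)}{6}\right) - 346052 = \left(- \frac{2}{3} + \frac{\left(6 + \frac{1}{2} \left(- \frac{1}{5}\right) \left(-6\right) 1\right) \left(6 - 8\right)}{6}\right) - 346052 = \left(- \frac{2}{3} + \frac{\left(6 + \frac{3}{5} \cdot 1\right) \left(-2\right)}{6}\right) - 346052 = \left(- \frac{2}{3} + \frac{\left(6 + \frac{3}{5}\right) \left(-2\right)}{6}\right) - 346052 = \left(- \frac{2}{3} + \frac{\frac{33}{5} \left(-2\right)}{6}\right) - 346052 = \left(- \frac{2}{3} + \frac{1}{6} \left(- \frac{66}{5}\right)\right) - 346052 = \left(- \frac{2}{3} - \frac{11}{5}\right) - 346052 = - \frac{43}{15} - 346052 = - \frac{5190823}{15}$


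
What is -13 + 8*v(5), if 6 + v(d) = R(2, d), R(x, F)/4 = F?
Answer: 99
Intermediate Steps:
R(x, F) = 4*F
v(d) = -6 + 4*d
-13 + 8*v(5) = -13 + 8*(-6 + 4*5) = -13 + 8*(-6 + 20) = -13 + 8*14 = -13 + 112 = 99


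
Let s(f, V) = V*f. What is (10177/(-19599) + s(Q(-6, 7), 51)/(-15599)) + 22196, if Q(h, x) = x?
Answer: 6785701935130/305724801 ≈ 22195.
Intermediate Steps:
(10177/(-19599) + s(Q(-6, 7), 51)/(-15599)) + 22196 = (10177/(-19599) + (51*7)/(-15599)) + 22196 = (10177*(-1/19599) + 357*(-1/15599)) + 22196 = (-10177/19599 - 357/15599) + 22196 = -165747866/305724801 + 22196 = 6785701935130/305724801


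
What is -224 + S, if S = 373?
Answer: 149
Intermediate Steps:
-224 + S = -224 + 373 = 149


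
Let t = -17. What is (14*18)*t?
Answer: -4284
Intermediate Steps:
(14*18)*t = (14*18)*(-17) = 252*(-17) = -4284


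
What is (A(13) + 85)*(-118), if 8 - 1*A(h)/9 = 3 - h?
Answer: -29146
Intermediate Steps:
A(h) = 45 + 9*h (A(h) = 72 - 9*(3 - h) = 72 + (-27 + 9*h) = 45 + 9*h)
(A(13) + 85)*(-118) = ((45 + 9*13) + 85)*(-118) = ((45 + 117) + 85)*(-118) = (162 + 85)*(-118) = 247*(-118) = -29146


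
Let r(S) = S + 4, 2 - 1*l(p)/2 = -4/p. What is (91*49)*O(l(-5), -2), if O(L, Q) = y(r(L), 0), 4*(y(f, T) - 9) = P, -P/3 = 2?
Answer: 66885/2 ≈ 33443.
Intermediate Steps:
l(p) = 4 + 8/p (l(p) = 4 - (-8)/p = 4 + 8/p)
r(S) = 4 + S
P = -6 (P = -3*2 = -6)
y(f, T) = 15/2 (y(f, T) = 9 + (¼)*(-6) = 9 - 3/2 = 15/2)
O(L, Q) = 15/2
(91*49)*O(l(-5), -2) = (91*49)*(15/2) = 4459*(15/2) = 66885/2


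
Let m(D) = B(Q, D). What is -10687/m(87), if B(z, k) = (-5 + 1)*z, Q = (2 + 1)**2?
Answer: 10687/36 ≈ 296.86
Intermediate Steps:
Q = 9 (Q = 3**2 = 9)
B(z, k) = -4*z
m(D) = -36 (m(D) = -4*9 = -36)
-10687/m(87) = -10687/(-36) = -10687*(-1/36) = 10687/36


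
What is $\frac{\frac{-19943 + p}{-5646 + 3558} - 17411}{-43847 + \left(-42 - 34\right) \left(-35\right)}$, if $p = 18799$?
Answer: $\frac{4544128}{10749807} \approx 0.42272$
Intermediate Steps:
$\frac{\frac{-19943 + p}{-5646 + 3558} - 17411}{-43847 + \left(-42 - 34\right) \left(-35\right)} = \frac{\frac{-19943 + 18799}{-5646 + 3558} - 17411}{-43847 + \left(-42 - 34\right) \left(-35\right)} = \frac{- \frac{1144}{-2088} - 17411}{-43847 - -2660} = \frac{\left(-1144\right) \left(- \frac{1}{2088}\right) - 17411}{-43847 + 2660} = \frac{\frac{143}{261} - 17411}{-41187} = \left(- \frac{4544128}{261}\right) \left(- \frac{1}{41187}\right) = \frac{4544128}{10749807}$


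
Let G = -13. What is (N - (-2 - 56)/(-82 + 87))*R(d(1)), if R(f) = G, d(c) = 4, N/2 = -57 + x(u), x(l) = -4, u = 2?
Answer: 7176/5 ≈ 1435.2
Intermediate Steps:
N = -122 (N = 2*(-57 - 4) = 2*(-61) = -122)
R(f) = -13
(N - (-2 - 56)/(-82 + 87))*R(d(1)) = (-122 - (-2 - 56)/(-82 + 87))*(-13) = (-122 - (-58)/5)*(-13) = (-122 - 1*(-58/5))*(-13) = (-122 + 58/5)*(-13) = -552/5*(-13) = 7176/5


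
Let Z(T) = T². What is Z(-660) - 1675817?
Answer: -1240217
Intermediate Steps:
Z(-660) - 1675817 = (-660)² - 1675817 = 435600 - 1675817 = -1240217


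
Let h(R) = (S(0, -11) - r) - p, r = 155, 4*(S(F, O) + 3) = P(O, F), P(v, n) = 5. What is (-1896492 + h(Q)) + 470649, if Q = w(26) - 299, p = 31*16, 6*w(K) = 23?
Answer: -5705983/4 ≈ -1.4265e+6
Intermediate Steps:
w(K) = 23/6 (w(K) = (1/6)*23 = 23/6)
S(F, O) = -7/4 (S(F, O) = -3 + (1/4)*5 = -3 + 5/4 = -7/4)
p = 496
Q = -1771/6 (Q = 23/6 - 299 = -1771/6 ≈ -295.17)
h(R) = -2611/4 (h(R) = (-7/4 - 1*155) - 1*496 = (-7/4 - 155) - 496 = -627/4 - 496 = -2611/4)
(-1896492 + h(Q)) + 470649 = (-1896492 - 2611/4) + 470649 = -7588579/4 + 470649 = -5705983/4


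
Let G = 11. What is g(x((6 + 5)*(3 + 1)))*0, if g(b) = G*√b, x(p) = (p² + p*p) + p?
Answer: 0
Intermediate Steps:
x(p) = p + 2*p² (x(p) = (p² + p²) + p = 2*p² + p = p + 2*p²)
g(b) = 11*√b
g(x((6 + 5)*(3 + 1)))*0 = (11*√(((6 + 5)*(3 + 1))*(1 + 2*((6 + 5)*(3 + 1)))))*0 = (11*√((11*4)*(1 + 2*(11*4))))*0 = (11*√(44*(1 + 2*44)))*0 = (11*√(44*(1 + 88)))*0 = (11*√(44*89))*0 = (11*√3916)*0 = (11*(2*√979))*0 = (22*√979)*0 = 0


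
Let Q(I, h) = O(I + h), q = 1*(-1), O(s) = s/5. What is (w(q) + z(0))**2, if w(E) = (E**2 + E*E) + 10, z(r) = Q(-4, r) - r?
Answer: 3136/25 ≈ 125.44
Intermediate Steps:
O(s) = s/5 (O(s) = s*(1/5) = s/5)
q = -1
Q(I, h) = I/5 + h/5 (Q(I, h) = (I + h)/5 = I/5 + h/5)
z(r) = -4/5 - 4*r/5 (z(r) = ((1/5)*(-4) + r/5) - r = (-4/5 + r/5) - r = -4/5 - 4*r/5)
w(E) = 10 + 2*E**2 (w(E) = (E**2 + E**2) + 10 = 2*E**2 + 10 = 10 + 2*E**2)
(w(q) + z(0))**2 = ((10 + 2*(-1)**2) + (-4/5 - 4/5*0))**2 = ((10 + 2*1) + (-4/5 + 0))**2 = ((10 + 2) - 4/5)**2 = (12 - 4/5)**2 = (56/5)**2 = 3136/25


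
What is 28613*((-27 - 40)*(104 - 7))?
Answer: -185955887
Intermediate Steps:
28613*((-27 - 40)*(104 - 7)) = 28613*(-67*97) = 28613*(-6499) = -185955887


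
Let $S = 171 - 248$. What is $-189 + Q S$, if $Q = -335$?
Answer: $25606$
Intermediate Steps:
$S = -77$
$-189 + Q S = -189 - -25795 = -189 + 25795 = 25606$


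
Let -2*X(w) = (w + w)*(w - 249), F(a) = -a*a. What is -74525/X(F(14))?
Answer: 14905/17444 ≈ 0.85445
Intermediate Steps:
F(a) = -a²
X(w) = -w*(-249 + w) (X(w) = -(w + w)*(w - 249)/2 = -2*w*(-249 + w)/2 = -w*(-249 + w))
-74525/X(F(14)) = -74525*(-1/(196*(249 - (-1)*14²))) = -74525*(-1/(196*(249 - (-1)*196))) = -74525*(-1/(196*(249 - 1*(-196)))) = -74525*(-1/(196*(249 + 196))) = -74525/((-196*445)) = -74525/(-87220) = -74525*(-1/87220) = 14905/17444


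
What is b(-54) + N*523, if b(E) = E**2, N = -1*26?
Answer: -10682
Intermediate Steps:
N = -26
b(-54) + N*523 = (-54)**2 - 26*523 = 2916 - 13598 = -10682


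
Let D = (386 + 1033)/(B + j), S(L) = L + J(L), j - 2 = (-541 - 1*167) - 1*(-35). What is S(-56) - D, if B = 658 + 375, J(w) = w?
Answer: -41963/362 ≈ -115.92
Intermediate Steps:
B = 1033
j = -671 (j = 2 + ((-541 - 1*167) - 1*(-35)) = 2 + ((-541 - 167) + 35) = 2 + (-708 + 35) = 2 - 673 = -671)
S(L) = 2*L (S(L) = L + L = 2*L)
D = 1419/362 (D = (386 + 1033)/(1033 - 671) = 1419/362 ≈ 3.9199)
S(-56) - D = 2*(-56) - 1*1419/362 = -112 - 1419/362 = -41963/362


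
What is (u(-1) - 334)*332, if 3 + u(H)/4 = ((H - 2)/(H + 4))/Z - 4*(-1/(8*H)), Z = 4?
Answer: -115868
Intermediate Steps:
u(H) = -12 + 2/H + (-2 + H)/(4 + H) (u(H) = -12 + 4*(((H - 2)/(H + 4))/4 - 4*(-1/(8*H))) = -12 + 4*(((-2 + H)/(4 + H))*(¼) - (-1)/(2*H)) = -12 + 4*(((-2 + H)/(4 + H))*(¼) + 1/(2*H)) = -12 + 4*((-2 + H)/(4*(4 + H)) + 1/(2*H)) = -12 + 4*(1/(2*H) + (-2 + H)/(4*(4 + H))) = -12 + (2/H + (-2 + H)/(4 + H)) = -12 + 2/H + (-2 + H)/(4 + H))
(u(-1) - 334)*332 = ((8 - 48*(-1) - 11*(-1)²)/((-1)*(4 - 1)) - 334)*332 = (-1*(8 + 48 - 11*1)/3 - 334)*332 = (-1*⅓*(8 + 48 - 11) - 334)*332 = (-1*⅓*45 - 334)*332 = (-15 - 334)*332 = -349*332 = -115868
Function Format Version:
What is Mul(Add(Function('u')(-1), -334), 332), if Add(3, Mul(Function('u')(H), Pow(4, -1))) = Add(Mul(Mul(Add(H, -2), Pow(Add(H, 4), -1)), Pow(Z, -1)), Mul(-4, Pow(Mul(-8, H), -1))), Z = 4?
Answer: -115868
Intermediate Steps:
Function('u')(H) = Add(-12, Mul(2, Pow(H, -1)), Mul(Pow(Add(4, H), -1), Add(-2, H))) (Function('u')(H) = Add(-12, Mul(4, Add(Mul(Mul(Add(H, -2), Pow(Add(H, 4), -1)), Pow(4, -1)), Mul(-4, Pow(Mul(-8, H), -1))))) = Add(-12, Mul(4, Add(Mul(Mul(Add(-2, H), Pow(Add(4, H), -1)), Rational(1, 4)), Mul(-4, Mul(Rational(-1, 8), Pow(H, -1)))))) = Add(-12, Mul(4, Add(Mul(Mul(Pow(Add(4, H), -1), Add(-2, H)), Rational(1, 4)), Mul(Rational(1, 2), Pow(H, -1))))) = Add(-12, Mul(4, Add(Mul(Rational(1, 4), Pow(Add(4, H), -1), Add(-2, H)), Mul(Rational(1, 2), Pow(H, -1))))) = Add(-12, Mul(4, Add(Mul(Rational(1, 2), Pow(H, -1)), Mul(Rational(1, 4), Pow(Add(4, H), -1), Add(-2, H))))) = Add(-12, Add(Mul(2, Pow(H, -1)), Mul(Pow(Add(4, H), -1), Add(-2, H)))) = Add(-12, Mul(2, Pow(H, -1)), Mul(Pow(Add(4, H), -1), Add(-2, H))))
Mul(Add(Function('u')(-1), -334), 332) = Mul(Add(Mul(Pow(-1, -1), Pow(Add(4, -1), -1), Add(8, Mul(-48, -1), Mul(-11, Pow(-1, 2)))), -334), 332) = Mul(Add(Mul(-1, Pow(3, -1), Add(8, 48, Mul(-11, 1))), -334), 332) = Mul(Add(Mul(-1, Rational(1, 3), Add(8, 48, -11)), -334), 332) = Mul(Add(Mul(-1, Rational(1, 3), 45), -334), 332) = Mul(Add(-15, -334), 332) = Mul(-349, 332) = -115868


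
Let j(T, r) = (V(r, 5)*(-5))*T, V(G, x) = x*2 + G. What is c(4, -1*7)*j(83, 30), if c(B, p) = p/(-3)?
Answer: -116200/3 ≈ -38733.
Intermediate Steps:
V(G, x) = G + 2*x (V(G, x) = 2*x + G = G + 2*x)
j(T, r) = T*(-50 - 5*r) (j(T, r) = ((r + 2*5)*(-5))*T = ((r + 10)*(-5))*T = ((10 + r)*(-5))*T = (-50 - 5*r)*T = T*(-50 - 5*r))
c(B, p) = -p/3 (c(B, p) = p*(-1/3) = -p/3)
c(4, -1*7)*j(83, 30) = (-(-1)*7/3)*(-5*83*(10 + 30)) = (-1/3*(-7))*(-5*83*40) = (7/3)*(-16600) = -116200/3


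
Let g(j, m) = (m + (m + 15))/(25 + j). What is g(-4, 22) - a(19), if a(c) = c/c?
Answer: 38/21 ≈ 1.8095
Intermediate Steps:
a(c) = 1
g(j, m) = (15 + 2*m)/(25 + j) (g(j, m) = (m + (15 + m))/(25 + j) = (15 + 2*m)/(25 + j))
g(-4, 22) - a(19) = (15 + 2*22)/(25 - 4) - 1*1 = (15 + 44)/21 - 1 = (1/21)*59 - 1 = 59/21 - 1 = 38/21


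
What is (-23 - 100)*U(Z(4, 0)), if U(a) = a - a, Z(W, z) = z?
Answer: 0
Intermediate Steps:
U(a) = 0
(-23 - 100)*U(Z(4, 0)) = (-23 - 100)*0 = -123*0 = 0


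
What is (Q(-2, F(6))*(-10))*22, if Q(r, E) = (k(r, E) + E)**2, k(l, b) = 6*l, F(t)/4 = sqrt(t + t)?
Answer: -73920 + 42240*sqrt(3) ≈ -758.17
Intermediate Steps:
F(t) = 4*sqrt(2)*sqrt(t) (F(t) = 4*sqrt(t + t) = 4*sqrt(2*t) = 4*(sqrt(2)*sqrt(t)) = 4*sqrt(2)*sqrt(t))
Q(r, E) = (E + 6*r)**2 (Q(r, E) = (6*r + E)**2 = (E + 6*r)**2)
(Q(-2, F(6))*(-10))*22 = ((4*sqrt(2)*sqrt(6) + 6*(-2))**2*(-10))*22 = ((8*sqrt(3) - 12)**2*(-10))*22 = ((-12 + 8*sqrt(3))**2*(-10))*22 = -10*(-12 + 8*sqrt(3))**2*22 = -220*(-12 + 8*sqrt(3))**2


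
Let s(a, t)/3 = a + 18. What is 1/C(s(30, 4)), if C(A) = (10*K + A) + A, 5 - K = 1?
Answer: 1/328 ≈ 0.0030488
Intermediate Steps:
K = 4 (K = 5 - 1*1 = 5 - 1 = 4)
s(a, t) = 54 + 3*a (s(a, t) = 3*(a + 18) = 3*(18 + a) = 54 + 3*a)
C(A) = 40 + 2*A (C(A) = (10*4 + A) + A = (40 + A) + A = 40 + 2*A)
1/C(s(30, 4)) = 1/(40 + 2*(54 + 3*30)) = 1/(40 + 2*(54 + 90)) = 1/(40 + 2*144) = 1/(40 + 288) = 1/328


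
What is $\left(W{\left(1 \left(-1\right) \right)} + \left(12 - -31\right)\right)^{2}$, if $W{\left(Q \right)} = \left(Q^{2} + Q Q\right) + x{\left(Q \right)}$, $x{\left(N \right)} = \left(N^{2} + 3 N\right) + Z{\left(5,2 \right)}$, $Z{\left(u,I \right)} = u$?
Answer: $2304$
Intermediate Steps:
$x{\left(N \right)} = 5 + N^{2} + 3 N$ ($x{\left(N \right)} = \left(N^{2} + 3 N\right) + 5 = 5 + N^{2} + 3 N$)
$W{\left(Q \right)} = 5 + 3 Q + 3 Q^{2}$ ($W{\left(Q \right)} = \left(Q^{2} + Q Q\right) + \left(5 + Q^{2} + 3 Q\right) = \left(Q^{2} + Q^{2}\right) + \left(5 + Q^{2} + 3 Q\right) = 2 Q^{2} + \left(5 + Q^{2} + 3 Q\right) = 5 + 3 Q + 3 Q^{2}$)
$\left(W{\left(1 \left(-1\right) \right)} + \left(12 - -31\right)\right)^{2} = \left(\left(5 + 3 \cdot 1 \left(-1\right) + 3 \left(1 \left(-1\right)\right)^{2}\right) + \left(12 - -31\right)\right)^{2} = \left(\left(5 + 3 \left(-1\right) + 3 \left(-1\right)^{2}\right) + \left(12 + 31\right)\right)^{2} = \left(\left(5 - 3 + 3 \cdot 1\right) + 43\right)^{2} = \left(\left(5 - 3 + 3\right) + 43\right)^{2} = \left(5 + 43\right)^{2} = 48^{2} = 2304$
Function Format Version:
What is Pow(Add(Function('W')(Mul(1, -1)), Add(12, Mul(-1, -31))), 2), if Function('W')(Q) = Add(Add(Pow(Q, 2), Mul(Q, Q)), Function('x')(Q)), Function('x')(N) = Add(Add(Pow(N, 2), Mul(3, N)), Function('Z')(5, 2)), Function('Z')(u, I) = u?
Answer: 2304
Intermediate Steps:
Function('x')(N) = Add(5, Pow(N, 2), Mul(3, N)) (Function('x')(N) = Add(Add(Pow(N, 2), Mul(3, N)), 5) = Add(5, Pow(N, 2), Mul(3, N)))
Function('W')(Q) = Add(5, Mul(3, Q), Mul(3, Pow(Q, 2))) (Function('W')(Q) = Add(Add(Pow(Q, 2), Mul(Q, Q)), Add(5, Pow(Q, 2), Mul(3, Q))) = Add(Add(Pow(Q, 2), Pow(Q, 2)), Add(5, Pow(Q, 2), Mul(3, Q))) = Add(Mul(2, Pow(Q, 2)), Add(5, Pow(Q, 2), Mul(3, Q))) = Add(5, Mul(3, Q), Mul(3, Pow(Q, 2))))
Pow(Add(Function('W')(Mul(1, -1)), Add(12, Mul(-1, -31))), 2) = Pow(Add(Add(5, Mul(3, Mul(1, -1)), Mul(3, Pow(Mul(1, -1), 2))), Add(12, Mul(-1, -31))), 2) = Pow(Add(Add(5, Mul(3, -1), Mul(3, Pow(-1, 2))), Add(12, 31)), 2) = Pow(Add(Add(5, -3, Mul(3, 1)), 43), 2) = Pow(Add(Add(5, -3, 3), 43), 2) = Pow(Add(5, 43), 2) = Pow(48, 2) = 2304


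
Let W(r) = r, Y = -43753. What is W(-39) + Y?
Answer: -43792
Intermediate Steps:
W(-39) + Y = -39 - 43753 = -43792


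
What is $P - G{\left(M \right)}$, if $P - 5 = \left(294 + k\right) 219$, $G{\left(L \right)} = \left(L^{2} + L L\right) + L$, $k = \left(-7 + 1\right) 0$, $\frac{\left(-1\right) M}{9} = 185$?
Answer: $-5478394$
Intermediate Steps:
$M = -1665$ ($M = \left(-9\right) 185 = -1665$)
$k = 0$ ($k = \left(-6\right) 0 = 0$)
$G{\left(L \right)} = L + 2 L^{2}$ ($G{\left(L \right)} = \left(L^{2} + L^{2}\right) + L = 2 L^{2} + L = L + 2 L^{2}$)
$P = 64391$ ($P = 5 + \left(294 + 0\right) 219 = 5 + 294 \cdot 219 = 5 + 64386 = 64391$)
$P - G{\left(M \right)} = 64391 - - 1665 \left(1 + 2 \left(-1665\right)\right) = 64391 - - 1665 \left(1 - 3330\right) = 64391 - \left(-1665\right) \left(-3329\right) = 64391 - 5542785 = -5478394$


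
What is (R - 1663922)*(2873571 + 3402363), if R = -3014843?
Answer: -29363620341510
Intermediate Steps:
(R - 1663922)*(2873571 + 3402363) = (-3014843 - 1663922)*(2873571 + 3402363) = -4678765*6275934 = -29363620341510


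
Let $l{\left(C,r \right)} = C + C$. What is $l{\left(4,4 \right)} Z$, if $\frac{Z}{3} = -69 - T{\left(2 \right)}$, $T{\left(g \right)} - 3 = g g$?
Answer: $-1824$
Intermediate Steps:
$T{\left(g \right)} = 3 + g^{2}$ ($T{\left(g \right)} = 3 + g g = 3 + g^{2}$)
$Z = -228$ ($Z = 3 \left(-69 - \left(3 + 2^{2}\right)\right) = 3 \left(-69 - \left(3 + 4\right)\right) = 3 \left(-69 - 7\right) = 3 \left(-76\right) = -228$)
$l{\left(C,r \right)} = 2 C$
$l{\left(4,4 \right)} Z = 2 \cdot 4 \left(-228\right) = 8 \left(-228\right) = -1824$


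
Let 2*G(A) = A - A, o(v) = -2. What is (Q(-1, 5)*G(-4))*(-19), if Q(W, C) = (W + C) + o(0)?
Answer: 0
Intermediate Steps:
Q(W, C) = -2 + C + W (Q(W, C) = (W + C) - 2 = (C + W) - 2 = -2 + C + W)
G(A) = 0 (G(A) = (A - A)/2 = (1/2)*0 = 0)
(Q(-1, 5)*G(-4))*(-19) = ((-2 + 5 - 1)*0)*(-19) = (2*0)*(-19) = 0*(-19) = 0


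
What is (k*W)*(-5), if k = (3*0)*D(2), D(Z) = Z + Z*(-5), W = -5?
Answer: 0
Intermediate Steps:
D(Z) = -4*Z (D(Z) = Z - 5*Z = -4*Z)
k = 0 (k = (3*0)*(-4*2) = 0*(-8) = 0)
(k*W)*(-5) = (0*(-5))*(-5) = 0*(-5) = 0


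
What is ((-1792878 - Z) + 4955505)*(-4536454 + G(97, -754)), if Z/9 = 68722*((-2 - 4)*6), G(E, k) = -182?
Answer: -115360098040980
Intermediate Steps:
Z = -22265928 (Z = 9*(68722*((-2 - 4)*6)) = 9*(68722*(-6*6)) = 9*(68722*(-36)) = 9*(-2473992) = -22265928)
((-1792878 - Z) + 4955505)*(-4536454 + G(97, -754)) = ((-1792878 - 1*(-22265928)) + 4955505)*(-4536454 - 182) = ((-1792878 + 22265928) + 4955505)*(-4536636) = (20473050 + 4955505)*(-4536636) = 25428555*(-4536636) = -115360098040980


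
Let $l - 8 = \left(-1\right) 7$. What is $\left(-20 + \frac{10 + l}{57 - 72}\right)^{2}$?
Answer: $\frac{96721}{225} \approx 429.87$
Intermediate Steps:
$l = 1$ ($l = 8 - 7 = 1$)
$\left(-20 + \frac{10 + l}{57 - 72}\right)^{2} = \left(-20 + \frac{10 + 1}{57 - 72}\right)^{2} = \left(-20 + \frac{11}{-15}\right)^{2} = \left(-20 + 11 \left(- \frac{1}{15}\right)\right)^{2} = \left(-20 - \frac{11}{15}\right)^{2} = \left(- \frac{311}{15}\right)^{2} = \frac{96721}{225}$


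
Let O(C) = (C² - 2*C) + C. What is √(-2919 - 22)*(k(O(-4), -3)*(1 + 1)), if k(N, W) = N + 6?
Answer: 52*I*√2941 ≈ 2820.0*I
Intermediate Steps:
O(C) = C² - C
k(N, W) = 6 + N
√(-2919 - 22)*(k(O(-4), -3)*(1 + 1)) = √(-2919 - 22)*((6 - 4*(-1 - 4))*(1 + 1)) = √(-2941)*((6 - 4*(-5))*2) = (I*√2941)*((6 + 20)*2) = (I*√2941)*(26*2) = (I*√2941)*52 = 52*I*√2941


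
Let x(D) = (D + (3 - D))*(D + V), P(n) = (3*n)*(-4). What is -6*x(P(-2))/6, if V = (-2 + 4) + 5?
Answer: -93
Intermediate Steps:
P(n) = -12*n
V = 7 (V = 2 + 5 = 7)
x(D) = 21 + 3*D (x(D) = (D + (3 - D))*(D + 7) = 3*(7 + D) = 21 + 3*D)
-6*x(P(-2))/6 = -6*(21 + 3*(-12*(-2)))/6 = -6*(21 + 3*24)*(1/6) = -6*(21 + 72)*(1/6) = -6*93*(1/6) = -558*1/6 = -93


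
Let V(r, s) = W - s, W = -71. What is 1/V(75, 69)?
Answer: -1/140 ≈ -0.0071429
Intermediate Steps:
V(r, s) = -71 - s
1/V(75, 69) = 1/(-71 - 1*69) = 1/(-71 - 69) = 1/(-140) = -1/140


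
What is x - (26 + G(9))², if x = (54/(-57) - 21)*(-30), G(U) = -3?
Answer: 2459/19 ≈ 129.42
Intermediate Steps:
x = 12510/19 (x = (54*(-1/57) - 21)*(-30) = (-18/19 - 21)*(-30) = -417/19*(-30) = 12510/19 ≈ 658.42)
x - (26 + G(9))² = 12510/19 - (26 - 3)² = 12510/19 - 1*23² = 12510/19 - 1*529 = 12510/19 - 529 = 2459/19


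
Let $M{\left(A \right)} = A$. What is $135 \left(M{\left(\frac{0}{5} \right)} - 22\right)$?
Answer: $-2970$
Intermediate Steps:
$135 \left(M{\left(\frac{0}{5} \right)} - 22\right) = 135 \left(\frac{0}{5} - 22\right) = 135 \left(0 \cdot \frac{1}{5} - 22\right) = 135 \left(0 - 22\right) = 135 \left(-22\right) = -2970$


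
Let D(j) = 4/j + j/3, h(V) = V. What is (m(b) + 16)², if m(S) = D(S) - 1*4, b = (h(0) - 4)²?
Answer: 44521/144 ≈ 309.17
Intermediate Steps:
D(j) = 4/j + j/3 (D(j) = 4/j + j*(⅓) = 4/j + j/3)
b = 16 (b = (0 - 4)² = (-4)² = 16)
m(S) = -4 + 4/S + S/3 (m(S) = (4/S + S/3) - 1*4 = (4/S + S/3) - 4 = -4 + 4/S + S/3)
(m(b) + 16)² = ((-4 + 4/16 + (⅓)*16) + 16)² = ((-4 + 4*(1/16) + 16/3) + 16)² = ((-4 + ¼ + 16/3) + 16)² = (19/12 + 16)² = (211/12)² = 44521/144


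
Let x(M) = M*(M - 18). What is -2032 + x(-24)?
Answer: -1024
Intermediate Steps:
x(M) = M*(-18 + M)
-2032 + x(-24) = -2032 - 24*(-18 - 24) = -2032 - 24*(-42) = -2032 + 1008 = -1024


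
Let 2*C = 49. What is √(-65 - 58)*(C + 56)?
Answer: 161*I*√123/2 ≈ 892.79*I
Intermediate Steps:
C = 49/2 (C = (½)*49 = 49/2 ≈ 24.500)
√(-65 - 58)*(C + 56) = √(-65 - 58)*(49/2 + 56) = √(-123)*(161/2) = (I*√123)*(161/2) = 161*I*√123/2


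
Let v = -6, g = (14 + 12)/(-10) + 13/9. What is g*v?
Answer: 104/15 ≈ 6.9333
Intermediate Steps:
g = -52/45 (g = 26*(-⅒) + 13*(⅑) = -13/5 + 13/9 = -52/45 ≈ -1.1556)
g*v = -52/45*(-6) = 104/15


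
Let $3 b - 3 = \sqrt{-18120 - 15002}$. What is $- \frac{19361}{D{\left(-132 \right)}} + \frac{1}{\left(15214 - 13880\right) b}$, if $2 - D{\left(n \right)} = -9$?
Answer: $\frac{- 25827574 \sqrt{33122} + 77482689 i}{14674 \left(\sqrt{33122} - 3 i\right)} \approx -1760.1 - 1.2353 \cdot 10^{-5} i$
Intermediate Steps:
$D{\left(n \right)} = 11$ ($D{\left(n \right)} = 2 - -9 = 2 + 9 = 11$)
$b = 1 + \frac{i \sqrt{33122}}{3}$ ($b = 1 + \frac{\sqrt{-18120 - 15002}}{3} = 1 + \frac{\sqrt{-33122}}{3} = 1 + \frac{i \sqrt{33122}}{3} \approx 1.0 + 60.665 i$)
$- \frac{19361}{D{\left(-132 \right)}} + \frac{1}{\left(15214 - 13880\right) b} = - \frac{19361}{11} + \frac{1}{\left(15214 - 13880\right) \left(1 + \frac{i \sqrt{33122}}{3}\right)} = \left(-19361\right) \frac{1}{11} + \frac{1}{1334 \left(1 + \frac{i \sqrt{33122}}{3}\right)} = - \frac{19361}{11} + \frac{1}{1334 \left(1 + \frac{i \sqrt{33122}}{3}\right)}$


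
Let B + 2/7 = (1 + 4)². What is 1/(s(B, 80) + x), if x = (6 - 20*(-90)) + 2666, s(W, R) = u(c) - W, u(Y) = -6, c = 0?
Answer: 7/31089 ≈ 0.00022516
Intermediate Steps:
B = 173/7 (B = -2/7 + (1 + 4)² = -2/7 + 5² = -2/7 + 25 = 173/7 ≈ 24.714)
s(W, R) = -6 - W
x = 4472 (x = (6 + 1800) + 2666 = 1806 + 2666 = 4472)
1/(s(B, 80) + x) = 1/((-6 - 1*173/7) + 4472) = 1/((-6 - 173/7) + 4472) = 1/(-215/7 + 4472) = 1/(31089/7) = 7/31089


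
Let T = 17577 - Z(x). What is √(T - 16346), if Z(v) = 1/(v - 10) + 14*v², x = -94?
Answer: I*√331166966/52 ≈ 349.96*I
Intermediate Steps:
Z(v) = 1/(-10 + v) + 14*v²
T = -11037207/104 (T = 17577 - (1 - 140*(-94)² + 14*(-94)³)/(-10 - 94) = 17577 - (1 - 140*8836 + 14*(-830584))/(-104) = 17577 - (-1)*(1 - 1237040 - 11628176)/104 = 17577 - (-1)*(-12865215)/104 = 17577 - 1*12865215/104 = 17577 - 12865215/104 = -11037207/104 ≈ -1.0613e+5)
√(T - 16346) = √(-11037207/104 - 16346) = √(-12737191/104) = I*√331166966/52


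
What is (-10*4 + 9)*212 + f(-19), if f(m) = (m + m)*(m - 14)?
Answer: -5318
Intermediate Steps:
f(m) = 2*m*(-14 + m) (f(m) = (2*m)*(-14 + m) = 2*m*(-14 + m))
(-10*4 + 9)*212 + f(-19) = (-10*4 + 9)*212 + 2*(-19)*(-14 - 19) = (-40 + 9)*212 + 2*(-19)*(-33) = -31*212 + 1254 = -6572 + 1254 = -5318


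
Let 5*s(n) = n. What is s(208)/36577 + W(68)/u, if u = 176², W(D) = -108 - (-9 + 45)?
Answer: -1243277/354065360 ≈ -0.0035114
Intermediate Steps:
s(n) = n/5
W(D) = -144 (W(D) = -108 - 1*36 = -108 - 36 = -144)
u = 30976
s(208)/36577 + W(68)/u = ((⅕)*208)/36577 - 144/30976 = (208/5)*(1/36577) - 144*1/30976 = 208/182885 - 9/1936 = -1243277/354065360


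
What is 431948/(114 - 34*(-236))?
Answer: 215974/4069 ≈ 53.078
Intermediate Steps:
431948/(114 - 34*(-236)) = 431948/(114 + 8024) = 431948/8138 = 431948*(1/8138) = 215974/4069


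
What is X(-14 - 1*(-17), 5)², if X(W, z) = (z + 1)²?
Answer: 1296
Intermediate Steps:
X(W, z) = (1 + z)²
X(-14 - 1*(-17), 5)² = ((1 + 5)²)² = (6²)² = 36² = 1296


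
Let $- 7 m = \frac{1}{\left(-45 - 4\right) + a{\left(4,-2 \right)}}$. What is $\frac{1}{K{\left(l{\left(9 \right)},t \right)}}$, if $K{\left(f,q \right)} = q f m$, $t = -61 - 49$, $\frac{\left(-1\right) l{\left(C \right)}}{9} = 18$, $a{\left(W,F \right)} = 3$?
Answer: $\frac{161}{8910} \approx 0.01807$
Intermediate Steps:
$l{\left(C \right)} = -162$ ($l{\left(C \right)} = \left(-9\right) 18 = -162$)
$t = -110$
$m = \frac{1}{322}$ ($m = - \frac{1}{7 \left(\left(-45 - 4\right) + 3\right)} = - \frac{1}{7 \left(-49 + 3\right)} = - \frac{1}{7 \left(-46\right)} = \left(- \frac{1}{7}\right) \left(- \frac{1}{46}\right) = \frac{1}{322} \approx 0.0031056$)
$K{\left(f,q \right)} = \frac{f q}{322}$ ($K{\left(f,q \right)} = q f \frac{1}{322} = f q \frac{1}{322} = \frac{f q}{322}$)
$\frac{1}{K{\left(l{\left(9 \right)},t \right)}} = \frac{1}{\frac{1}{322} \left(-162\right) \left(-110\right)} = \frac{1}{\frac{8910}{161}} = \frac{161}{8910}$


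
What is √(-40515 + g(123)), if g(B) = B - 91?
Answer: I*√40483 ≈ 201.2*I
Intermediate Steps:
g(B) = -91 + B
√(-40515 + g(123)) = √(-40515 + (-91 + 123)) = √(-40515 + 32) = √(-40483) = I*√40483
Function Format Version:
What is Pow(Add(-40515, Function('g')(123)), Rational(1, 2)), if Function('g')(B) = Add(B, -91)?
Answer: Mul(I, Pow(40483, Rational(1, 2))) ≈ Mul(201.20, I)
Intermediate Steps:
Function('g')(B) = Add(-91, B)
Pow(Add(-40515, Function('g')(123)), Rational(1, 2)) = Pow(Add(-40515, Add(-91, 123)), Rational(1, 2)) = Pow(Add(-40515, 32), Rational(1, 2)) = Pow(-40483, Rational(1, 2)) = Mul(I, Pow(40483, Rational(1, 2)))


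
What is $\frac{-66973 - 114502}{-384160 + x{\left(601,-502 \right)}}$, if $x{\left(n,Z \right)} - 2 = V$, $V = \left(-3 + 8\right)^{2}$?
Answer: $\frac{181475}{384133} \approx 0.47243$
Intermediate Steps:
$V = 25$ ($V = 5^{2} = 25$)
$x{\left(n,Z \right)} = 27$ ($x{\left(n,Z \right)} = 2 + 25 = 27$)
$\frac{-66973 - 114502}{-384160 + x{\left(601,-502 \right)}} = \frac{-66973 - 114502}{-384160 + 27} = - \frac{181475}{-384133} = \left(-181475\right) \left(- \frac{1}{384133}\right) = \frac{181475}{384133}$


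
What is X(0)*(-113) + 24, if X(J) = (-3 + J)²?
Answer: -993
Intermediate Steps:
X(0)*(-113) + 24 = (-3 + 0)²*(-113) + 24 = (-3)²*(-113) + 24 = 9*(-113) + 24 = -1017 + 24 = -993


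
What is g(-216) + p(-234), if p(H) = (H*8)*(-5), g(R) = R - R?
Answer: 9360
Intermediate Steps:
g(R) = 0
p(H) = -40*H (p(H) = (8*H)*(-5) = -40*H)
g(-216) + p(-234) = 0 - 40*(-234) = 0 + 9360 = 9360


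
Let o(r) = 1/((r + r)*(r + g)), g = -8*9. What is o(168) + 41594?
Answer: 1341656065/32256 ≈ 41594.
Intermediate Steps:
g = -72
o(r) = 1/(2*r*(-72 + r)) (o(r) = 1/((r + r)*(r - 72)) = 1/((2*r)*(-72 + r)) = 1/(2*r*(-72 + r)))
o(168) + 41594 = (½)/(168*(-72 + 168)) + 41594 = (½)*(1/168)/96 + 41594 = (½)*(1/168)*(1/96) + 41594 = 1/32256 + 41594 = 1341656065/32256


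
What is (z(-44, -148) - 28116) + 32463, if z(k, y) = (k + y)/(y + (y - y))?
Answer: 160887/37 ≈ 4348.3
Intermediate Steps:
z(k, y) = (k + y)/y (z(k, y) = (k + y)/(y + 0) = (k + y)/y)
(z(-44, -148) - 28116) + 32463 = ((-44 - 148)/(-148) - 28116) + 32463 = (-1/148*(-192) - 28116) + 32463 = (48/37 - 28116) + 32463 = -1040244/37 + 32463 = 160887/37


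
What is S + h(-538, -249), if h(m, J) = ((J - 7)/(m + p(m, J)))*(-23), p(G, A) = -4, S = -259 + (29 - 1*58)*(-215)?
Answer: 1616552/271 ≈ 5965.1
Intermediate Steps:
S = 5976 (S = -259 + (29 - 58)*(-215) = -259 - 29*(-215) = -259 + 6235 = 5976)
h(m, J) = -23*(-7 + J)/(-4 + m) (h(m, J) = ((J - 7)/(m - 4))*(-23) = ((-7 + J)/(-4 + m))*(-23) = -23*(-7 + J)/(-4 + m))
S + h(-538, -249) = 5976 + 23*(7 - 1*(-249))/(-4 - 538) = 5976 + 23*(7 + 249)/(-542) = 5976 + 23*(-1/542)*256 = 5976 - 2944/271 = 1616552/271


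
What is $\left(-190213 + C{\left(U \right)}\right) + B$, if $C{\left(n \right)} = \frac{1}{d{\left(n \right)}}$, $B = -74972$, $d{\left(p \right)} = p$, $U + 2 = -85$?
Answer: $- \frac{23071096}{87} \approx -2.6519 \cdot 10^{5}$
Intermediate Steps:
$U = -87$ ($U = -2 - 85 = -87$)
$C{\left(n \right)} = \frac{1}{n}$
$\left(-190213 + C{\left(U \right)}\right) + B = \left(-190213 + \frac{1}{-87}\right) - 74972 = \left(-190213 - \frac{1}{87}\right) - 74972 = - \frac{16548532}{87} - 74972 = - \frac{23071096}{87}$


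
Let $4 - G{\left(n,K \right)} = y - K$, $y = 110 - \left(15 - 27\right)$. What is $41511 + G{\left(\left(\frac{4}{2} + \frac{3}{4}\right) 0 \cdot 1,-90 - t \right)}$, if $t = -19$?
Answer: $41322$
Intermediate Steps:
$y = 122$ ($y = 110 - \left(15 - 27\right) = 110 - -12 = 110 + 12 = 122$)
$G{\left(n,K \right)} = -118 + K$ ($G{\left(n,K \right)} = 4 - \left(122 - K\right) = 4 + \left(-122 + K\right) = -118 + K$)
$41511 + G{\left(\left(\frac{4}{2} + \frac{3}{4}\right) 0 \cdot 1,-90 - t \right)} = 41511 - 189 = 41322$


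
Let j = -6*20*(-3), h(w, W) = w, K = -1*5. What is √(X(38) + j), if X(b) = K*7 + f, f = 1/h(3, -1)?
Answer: 4*√183/3 ≈ 18.037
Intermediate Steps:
K = -5
j = 360 (j = -120*(-3) = 360)
f = ⅓ (f = 1/3 = ⅓ ≈ 0.33333)
X(b) = -104/3 (X(b) = -5*7 + ⅓ = -35 + ⅓ = -104/3)
√(X(38) + j) = √(-104/3 + 360) = √(976/3) = 4*√183/3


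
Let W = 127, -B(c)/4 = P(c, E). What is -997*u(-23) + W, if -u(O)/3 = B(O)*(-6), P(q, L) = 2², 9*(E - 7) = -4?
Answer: 287263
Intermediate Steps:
E = 59/9 (E = 7 + (⅑)*(-4) = 7 - 4/9 = 59/9 ≈ 6.5556)
P(q, L) = 4
B(c) = -16 (B(c) = -4*4 = -16)
u(O) = -288 (u(O) = -(-48)*(-6) = -3*96 = -288)
-997*u(-23) + W = -997*(-288) + 127 = 287136 + 127 = 287263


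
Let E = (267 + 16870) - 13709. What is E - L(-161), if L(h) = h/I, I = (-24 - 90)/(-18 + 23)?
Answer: 389987/114 ≈ 3420.9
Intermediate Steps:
I = -114/5 ≈ -22.800
L(h) = -5*h/114 (L(h) = h/(-114/5) = h*(-5/114) = -5*h/114)
E = 3428 (E = 17137 - 13709 = 3428)
E - L(-161) = 3428 - (-5)*(-161)/114 = 3428 - 1*805/114 = 3428 - 805/114 = 389987/114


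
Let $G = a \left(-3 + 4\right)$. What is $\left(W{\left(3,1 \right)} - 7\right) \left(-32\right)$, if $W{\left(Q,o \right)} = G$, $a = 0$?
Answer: $224$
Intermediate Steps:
$G = 0$ ($G = 0 \left(-3 + 4\right) = 0 \cdot 1 = 0$)
$W{\left(Q,o \right)} = 0$
$\left(W{\left(3,1 \right)} - 7\right) \left(-32\right) = \left(0 - 7\right) \left(-32\right) = \left(-7\right) \left(-32\right) = 224$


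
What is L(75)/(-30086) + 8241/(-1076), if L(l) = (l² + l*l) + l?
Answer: -130062213/16186268 ≈ -8.0353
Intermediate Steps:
L(l) = l + 2*l² (L(l) = (l² + l²) + l = 2*l² + l = l + 2*l²)
L(75)/(-30086) + 8241/(-1076) = (75*(1 + 2*75))/(-30086) + 8241/(-1076) = (75*(1 + 150))*(-1/30086) + 8241*(-1/1076) = (75*151)*(-1/30086) - 8241/1076 = 11325*(-1/30086) - 8241/1076 = -11325/30086 - 8241/1076 = -130062213/16186268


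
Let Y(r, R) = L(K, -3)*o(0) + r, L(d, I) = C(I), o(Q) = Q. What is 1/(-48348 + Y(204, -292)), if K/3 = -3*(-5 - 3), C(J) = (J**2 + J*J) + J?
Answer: -1/48144 ≈ -2.0771e-5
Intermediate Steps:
C(J) = J + 2*J**2 (C(J) = (J**2 + J**2) + J = 2*J**2 + J = J + 2*J**2)
K = 72 (K = 3*(-3*(-5 - 3)) = 3*(-3*(-8)) = 3*24 = 72)
L(d, I) = I*(1 + 2*I)
Y(r, R) = r (Y(r, R) = -3*(1 + 2*(-3))*0 + r = -3*(1 - 6)*0 + r = -3*(-5)*0 + r = 15*0 + r = 0 + r = r)
1/(-48348 + Y(204, -292)) = 1/(-48348 + 204) = 1/(-48144) = -1/48144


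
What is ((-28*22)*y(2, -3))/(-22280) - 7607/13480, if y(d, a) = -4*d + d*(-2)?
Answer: -6728203/7508360 ≈ -0.89610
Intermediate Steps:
y(d, a) = -6*d (y(d, a) = -4*d - 2*d = -6*d)
((-28*22)*y(2, -3))/(-22280) - 7607/13480 = ((-28*22)*(-6*2))/(-22280) - 7607/13480 = -616*(-12)*(-1/22280) - 7607*1/13480 = 7392*(-1/22280) - 7607/13480 = -924/2785 - 7607/13480 = -6728203/7508360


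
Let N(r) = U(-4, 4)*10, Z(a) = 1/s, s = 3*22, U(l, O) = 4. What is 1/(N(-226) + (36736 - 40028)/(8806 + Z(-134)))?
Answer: 581197/23030608 ≈ 0.025236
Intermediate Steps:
s = 66
Z(a) = 1/66
N(r) = 40 (N(r) = 4*10 = 40)
1/(N(-226) + (36736 - 40028)/(8806 + Z(-134))) = 1/(40 + (36736 - 40028)/(8806 + 1/66)) = 1/(40 - 3292/581197/66) = 1/(40 - 3292*66/581197) = 1/(40 - 217272/581197) = 1/(23030608/581197) = 581197/23030608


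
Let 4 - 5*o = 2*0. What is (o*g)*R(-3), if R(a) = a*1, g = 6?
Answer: -72/5 ≈ -14.400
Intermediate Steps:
R(a) = a
o = 4/5 (o = 4/5 - 2*0/5 = 4/5 - 1/5*0 = 4/5 + 0 = 4/5 ≈ 0.80000)
(o*g)*R(-3) = ((4/5)*6)*(-3) = (24/5)*(-3) = -72/5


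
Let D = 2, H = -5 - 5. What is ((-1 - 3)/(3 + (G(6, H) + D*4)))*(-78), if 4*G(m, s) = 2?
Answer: 624/23 ≈ 27.130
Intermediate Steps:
H = -10
G(m, s) = 1/2 (G(m, s) = (1/4)*2 = 1/2)
((-1 - 3)/(3 + (G(6, H) + D*4)))*(-78) = ((-1 - 3)/(3 + (1/2 + 2*4)))*(-78) = -4/(3 + (1/2 + 8))*(-78) = -4/(3 + 17/2)*(-78) = -4/23/2*(-78) = -4*2/23*(-78) = -8/23*(-78) = 624/23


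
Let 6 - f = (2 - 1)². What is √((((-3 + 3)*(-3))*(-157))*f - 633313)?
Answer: I*√633313 ≈ 795.81*I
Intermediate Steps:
f = 5 (f = 6 - (2 - 1)² = 6 - 1*1² = 6 - 1*1 = 6 - 1 = 5)
√((((-3 + 3)*(-3))*(-157))*f - 633313) = √((((-3 + 3)*(-3))*(-157))*5 - 633313) = √(((0*(-3))*(-157))*5 - 633313) = √((0*(-157))*5 - 633313) = √(0*5 - 633313) = √(0 - 633313) = √(-633313) = I*√633313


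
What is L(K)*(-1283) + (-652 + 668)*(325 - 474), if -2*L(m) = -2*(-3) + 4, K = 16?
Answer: 4031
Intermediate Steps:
L(m) = -5 (L(m) = -(-2*(-3) + 4)/2 = -(6 + 4)/2 = -½*10 = -5)
L(K)*(-1283) + (-652 + 668)*(325 - 474) = -5*(-1283) + (-652 + 668)*(325 - 474) = 6415 + 16*(-149) = 6415 - 2384 = 4031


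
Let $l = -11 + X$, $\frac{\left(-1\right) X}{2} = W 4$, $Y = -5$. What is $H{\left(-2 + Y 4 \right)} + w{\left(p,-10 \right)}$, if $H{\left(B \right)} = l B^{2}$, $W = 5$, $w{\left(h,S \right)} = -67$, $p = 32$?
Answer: $-24751$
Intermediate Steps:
$X = -40$ ($X = - 2 \cdot 5 \cdot 4 = \left(-2\right) 20 = -40$)
$l = -51$ ($l = -11 - 40 = -51$)
$H{\left(B \right)} = - 51 B^{2}$
$H{\left(-2 + Y 4 \right)} + w{\left(p,-10 \right)} = - 51 \left(-2 - 20\right)^{2} - 67 = - 51 \left(-22\right)^{2} - 67 = \left(-51\right) 484 - 67 = -24684 - 67 = -24751$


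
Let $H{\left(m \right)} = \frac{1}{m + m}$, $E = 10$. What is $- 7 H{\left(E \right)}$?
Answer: $- \frac{7}{20} \approx -0.35$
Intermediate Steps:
$H{\left(m \right)} = \frac{1}{2 m}$
$- 7 H{\left(E \right)} = - 7 \frac{1}{2 \cdot 10} = - 7 \cdot \frac{1}{2} \cdot \frac{1}{10} = \left(-7\right) \frac{1}{20} = - \frac{7}{20}$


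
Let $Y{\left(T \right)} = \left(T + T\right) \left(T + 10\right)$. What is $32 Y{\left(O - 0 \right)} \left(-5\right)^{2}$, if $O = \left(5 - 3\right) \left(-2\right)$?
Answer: $-38400$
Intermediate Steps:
$O = -4$ ($O = 2 \left(-2\right) = -4$)
$Y{\left(T \right)} = 2 T \left(10 + T\right)$
$32 Y{\left(O - 0 \right)} \left(-5\right)^{2} = 32 \cdot 2 \left(-4 - 0\right) \left(10 - 4\right) \left(-5\right)^{2} = 32 \cdot 2 \left(-4 + 0\right) \left(10 + \left(-4 + 0\right)\right) 25 = 32 \cdot 2 \left(-4\right) \left(10 - 4\right) 25 = 32 \cdot 2 \left(-4\right) 6 \cdot 25 = 32 \left(-48\right) 25 = \left(-1536\right) 25 = -38400$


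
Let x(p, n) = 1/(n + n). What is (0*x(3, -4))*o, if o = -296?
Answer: 0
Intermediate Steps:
x(p, n) = 1/(2*n)
(0*x(3, -4))*o = (0*((½)/(-4)))*(-296) = (0*((½)*(-¼)))*(-296) = (0*(-⅛))*(-296) = 0*(-296) = 0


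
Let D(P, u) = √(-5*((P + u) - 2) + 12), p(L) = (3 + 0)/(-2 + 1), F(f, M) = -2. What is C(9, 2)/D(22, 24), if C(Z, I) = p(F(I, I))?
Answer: 3*I*√13/52 ≈ 0.20801*I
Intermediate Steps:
p(L) = -3 (p(L) = 3/(-1) = 3*(-1) = -3)
C(Z, I) = -3
D(P, u) = √(22 - 5*P - 5*u) (D(P, u) = √(-5*(-2 + P + u) + 12) = √((10 - 5*P - 5*u) + 12) = √(22 - 5*P - 5*u))
C(9, 2)/D(22, 24) = -3/√(22 - 5*22 - 5*24) = -3/√(22 - 110 - 120) = -3*(-I*√13/52) = -(-3)*I*√13/52 = 3*I*√13/52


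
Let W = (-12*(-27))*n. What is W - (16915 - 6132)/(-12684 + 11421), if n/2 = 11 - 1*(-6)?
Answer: 13923991/1263 ≈ 11025.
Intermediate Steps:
n = 34 (n = 2*(11 - 1*(-6)) = 2*(11 + 6) = 2*17 = 34)
W = 11016 (W = -12*(-27)*34 = 324*34 = 11016)
W - (16915 - 6132)/(-12684 + 11421) = 11016 - (16915 - 6132)/(-12684 + 11421) = 11016 - 10783/(-1263) = 11016 - 10783*(-1)/1263 = 11016 - 1*(-10783/1263) = 11016 + 10783/1263 = 13923991/1263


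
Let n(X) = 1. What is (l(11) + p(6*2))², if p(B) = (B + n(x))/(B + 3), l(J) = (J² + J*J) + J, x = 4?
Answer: 14500864/225 ≈ 64448.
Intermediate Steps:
l(J) = J + 2*J² (l(J) = (J² + J²) + J = 2*J² + J = J + 2*J²)
p(B) = (1 + B)/(3 + B) (p(B) = (B + 1)/(B + 3) = (1 + B)/(3 + B))
(l(11) + p(6*2))² = (11*(1 + 2*11) + (1 + 6*2)/(3 + 6*2))² = (11*(1 + 22) + (1 + 12)/(3 + 12))² = (11*23 + 13/15)² = (253 + (1/15)*13)² = (253 + 13/15)² = (3808/15)² = 14500864/225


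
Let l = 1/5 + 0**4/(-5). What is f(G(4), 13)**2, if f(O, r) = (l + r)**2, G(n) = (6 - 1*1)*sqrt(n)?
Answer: 18974736/625 ≈ 30360.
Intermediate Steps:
G(n) = 5*sqrt(n) (G(n) = (6 - 1)*sqrt(n) = 5*sqrt(n))
l = 1/5 (l = 1*(1/5) + 0*(-1/5) = 1/5 + 0 = 1/5 ≈ 0.20000)
f(O, r) = (1/5 + r)**2
f(G(4), 13)**2 = ((1 + 5*13)**2/25)**2 = ((1 + 65)**2/25)**2 = ((1/25)*66**2)**2 = ((1/25)*4356)**2 = (4356/25)**2 = 18974736/625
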